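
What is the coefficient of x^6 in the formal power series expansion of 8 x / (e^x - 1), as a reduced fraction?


The exponential generating function for Bernoulli numbers is
x / (e^x - 1) = sum_{k>=0} B_k x^k / k!.
So the coefficient of x^6 in 8 x / (e^x - 1) is 8 B_6 / 6!.
Computing: B_6 = 1/42, 6! = 720, giving
8 * 1/42 / 720 = 1/3780.

1/3780


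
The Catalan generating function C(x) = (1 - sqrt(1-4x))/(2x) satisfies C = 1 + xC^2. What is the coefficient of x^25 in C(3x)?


Substituting x -> 3x scales the n-th coefficient by 3^n, so [x^25] C(3x) = 3^25 * C_25.
C_25 = C(2*25, 25)/(26) = 126410606437752/26 = 4861946401452.
So 3^25 * 4861946401452 = 847288609443 * 4861946401452 = 4119471805672662916111236.

4119471805672662916111236


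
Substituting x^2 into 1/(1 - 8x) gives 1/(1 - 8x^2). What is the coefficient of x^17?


Since 1/(1 - 8x^2) only has even powers of x,
the coefficient of x^17 (odd) is 0.

0


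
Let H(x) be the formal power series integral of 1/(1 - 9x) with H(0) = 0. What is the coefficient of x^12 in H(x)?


1/(1 - 9x) = sum_{k>=0} 9^k x^k. Integrating termwise with H(0) = 0:
H(x) = sum_{k>=0} 9^k x^(k+1) / (k+1) = sum_{m>=1} 9^(m-1) x^m / m.
For m = 12: 9^11/12 = 31381059609/12 = 10460353203/4.

10460353203/4


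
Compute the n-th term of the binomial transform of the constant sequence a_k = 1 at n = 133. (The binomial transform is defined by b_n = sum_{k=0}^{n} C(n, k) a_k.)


With a_k = 1 for all k, b_n = sum_{k=0}^{n} C(n, k) = 2^n by the binomial theorem.
For n = 133: 2^133 = 10889035741470030830827987437816582766592.

10889035741470030830827987437816582766592


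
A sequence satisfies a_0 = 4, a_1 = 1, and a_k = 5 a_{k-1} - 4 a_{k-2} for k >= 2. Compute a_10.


The characteristic equation is t^2 - 5 t + 4 = 0, with roots r_1 = 4 and r_2 = 1 (so c_1 = r_1 + r_2, c_2 = -r_1 r_2 as required).
One can use the closed form a_n = A r_1^n + B r_2^n, but direct iteration is more reliable:
a_0 = 4, a_1 = 1, a_2 = -11, a_3 = -59, a_4 = -251, a_5 = -1019, a_6 = -4091, a_7 = -16379, a_8 = -65531, a_9 = -262139, a_10 = -1048571.
So a_10 = -1048571.

-1048571


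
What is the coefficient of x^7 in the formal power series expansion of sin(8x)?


The Maclaurin series is sin(t) = sum_{k>=0} (-1)^k t^(2k+1) / (2k+1)!, so substituting t = 8x, only odd powers of x are nonzero, with coefficient of x^(2k+1) equal to (-1)^k 8^(2k+1) / (2k+1)!.
Write 7 = 2*3 + 1, giving the coefficient (-1)^3 * 8^7 / 7! = -2097152/5040 = -131072/315.

-131072/315


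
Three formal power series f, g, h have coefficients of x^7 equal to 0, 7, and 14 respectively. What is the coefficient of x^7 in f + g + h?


Series addition is componentwise:
0 + 7 + 14
= 21

21


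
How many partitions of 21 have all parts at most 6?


Using the generating function (1-x)^(-1)(1-x^2)^(-1)...(1-x^6)^(-1),
the coefficient of x^21 counts these restricted partitions.
Result = 331

331


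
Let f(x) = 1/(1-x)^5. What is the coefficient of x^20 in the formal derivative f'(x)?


Differentiate: d/dx [ 1/(1-x)^r ] = r / (1-x)^(r+1).
Here r = 5, so f'(x) = 5 / (1-x)^6.
The expansion of 1/(1-x)^(r+1) has coefficient of x^n equal to C(n+r, r).
So the coefficient of x^20 in f'(x) is
5 * C(25, 5) = 5 * 53130 = 265650

265650


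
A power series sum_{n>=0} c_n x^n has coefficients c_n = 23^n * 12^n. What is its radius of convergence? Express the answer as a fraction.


By the root test (Cauchy-Hadamard), the radius is R = 1 / limsup_n |c_n|^(1/n).
Here |c_n|^(1/n) = (23^n * 12^n)^(1/n) = 23 * 12 = 276 for all n.
So R = 1/276 = 1/276.

1/276


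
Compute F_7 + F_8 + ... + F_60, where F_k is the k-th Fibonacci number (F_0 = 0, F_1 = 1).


Use the identity sum_{k=0}^{N} F_k = F_{N+2} - 1 (which follows from F_{k+2} - F_{k+1} = F_k). Then
sum_{k=7}^{60} F_k = (F_{62} - 1) - (F_{8} - 1) = F_{62} - F_{8}.
Computing: F_{62} = 4052739537881, F_{8} = 21, so
Sum = 4052739537881 - 21 = 4052739537860.

4052739537860


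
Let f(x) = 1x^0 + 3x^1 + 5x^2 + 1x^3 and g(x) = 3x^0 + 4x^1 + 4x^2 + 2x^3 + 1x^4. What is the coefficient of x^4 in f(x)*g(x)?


Cauchy product at x^4:
1*1 + 3*2 + 5*4 + 1*4
= 31

31


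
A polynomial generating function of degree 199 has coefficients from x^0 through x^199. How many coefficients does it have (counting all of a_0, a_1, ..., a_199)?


A polynomial of degree 199 takes the form a_0 + a_1 x + ... + a_199 x^199.
The number of coefficients is 199 + 1 = 200.

200


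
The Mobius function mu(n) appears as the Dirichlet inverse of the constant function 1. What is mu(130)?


130 = 2 * 5 * 13 (all distinct primes).
mu(130) = (-1)^3 = -1

-1


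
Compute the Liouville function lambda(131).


The Liouville function is lambda(k) = (-1)^Omega(k), where Omega(k) counts the prime factors of k with multiplicity.
Factoring: 131 = 131, so Omega(131) = 1.
lambda(131) = (-1)^1 = -1.

-1


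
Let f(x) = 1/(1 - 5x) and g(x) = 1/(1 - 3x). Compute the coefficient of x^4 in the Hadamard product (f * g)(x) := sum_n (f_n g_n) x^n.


f has coefficients f_k = 5^k and g has coefficients g_k = 3^k, so the Hadamard product has coefficient (f*g)_k = 5^k * 3^k = 15^k.
For k = 4: 15^4 = 50625.

50625


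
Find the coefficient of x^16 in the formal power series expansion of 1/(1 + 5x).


Write 1/(1 + c x) = 1/(1 - (-c) x) and apply the geometric-series identity
1/(1 - y) = sum_{k>=0} y^k to get 1/(1 + c x) = sum_{k>=0} (-c)^k x^k.
So the coefficient of x^k is (-c)^k = (-1)^k * c^k.
Here c = 5 and k = 16:
(-5)^16 = 1 * 152587890625 = 152587890625

152587890625


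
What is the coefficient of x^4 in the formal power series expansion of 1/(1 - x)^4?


The expansion 1/(1 - x)^r = sum_{k>=0} C(k + r - 1, r - 1) x^k follows from the multiset / negative-binomial theorem (or from repeated differentiation of the geometric series).
For r = 4 and k = 4:
C(7, 3) = 5040 / (6 * 24) = 35.

35


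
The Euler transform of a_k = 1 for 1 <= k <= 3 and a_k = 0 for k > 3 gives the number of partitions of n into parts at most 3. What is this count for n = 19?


Partitions of 19 into parts at most 3:
Using generating function (1-x)^(-1)(1-x^2)^(-1)(1-x^3)^(-1),
the coefficient of x^19 = 40

40


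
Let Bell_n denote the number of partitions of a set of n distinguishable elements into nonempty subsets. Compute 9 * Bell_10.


Bell_10 can be computed from the Bell triangle or from Dobinski's identity Bell_n = (1/e) * sum_{k>=0} k^n / k!.
Computing Bell_10 = 115975.
Then 9 * 115975 = 1043775.

1043775


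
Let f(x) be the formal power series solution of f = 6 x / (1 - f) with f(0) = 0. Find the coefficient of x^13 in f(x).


Apply Lagrange inversion: f = 6 x * phi(f) with phi(t) = 1/(1 - t), so
[x^n] f = 6^n * (1/n) [t^(n-1)] phi(t)^n = 6^n * (1/n) [t^(n-1)] (1 - t)^(-n) = 6^n * (1/n) C(2n - 2, n - 1) = 6^n * C_{n-1}.
For n = 13: C_12 = C(24, 12) / 13 = 2704156/13 = 208012.
With the 6^13 = 13060694016 factor, the coefficient is 13060694016 * 208012 = 2716781083656192.

2716781083656192


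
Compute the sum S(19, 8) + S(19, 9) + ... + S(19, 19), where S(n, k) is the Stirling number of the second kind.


By definition, S(n, k) counts partitions of an n-set into exactly k nonempty blocks.
Computing row n = 19 for k = 8..19:
S(19, k): 1709751003480, 1144614626805, 477297033785, 129413217791, 23466951300, 2892439160, 243577530, 13916778, 527136, 12597, 171, 1
Sum = 3487693306534.

3487693306534


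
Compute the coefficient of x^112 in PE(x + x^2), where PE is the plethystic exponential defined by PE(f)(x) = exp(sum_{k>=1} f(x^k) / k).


With f(x) = x + x^2, the exponent is sum_{k>=1} (x^k + x^(2k)) / k = -ln(1 - x) - ln(1 - x^2). Exponentiating:
PE(x + x^2) = 1 / ((1 - x)(1 - x^2)).
This is the generating function for partitions of n into parts of size 1 or 2. The number of 2's can be any j in 0..56, and the rest are 1's, so
[x^112] = floor(112/2) + 1 = 57.

57


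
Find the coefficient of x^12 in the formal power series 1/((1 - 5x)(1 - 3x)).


By partial fractions or Cauchy convolution:
The coefficient equals sum_{k=0}^{12} 5^k * 3^(12-k).
= 609554401

609554401


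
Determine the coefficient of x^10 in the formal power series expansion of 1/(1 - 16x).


The geometric series identity gives 1/(1 - c x) = sum_{k>=0} c^k x^k, so the coefficient of x^k is c^k.
Here c = 16 and k = 10.
Computing: 16^10 = 1099511627776

1099511627776


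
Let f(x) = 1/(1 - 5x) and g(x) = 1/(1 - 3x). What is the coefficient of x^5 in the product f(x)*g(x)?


The coefficient of x^n in f*g is the Cauchy product: sum_{k=0}^{n} a^k * b^(n-k).
With a=5, b=3, n=5:
sum_{k=0}^{5} 5^k * 3^(5-k)
= 7448

7448


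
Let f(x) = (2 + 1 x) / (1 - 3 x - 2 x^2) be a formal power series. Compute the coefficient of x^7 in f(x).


Write f(x) = sum_{k>=0} a_k x^k. Multiplying both sides by 1 - 3 x - 2 x^2 gives
(1 - 3 x - 2 x^2) sum_{k>=0} a_k x^k = 2 + 1 x.
Matching coefficients:
 x^0: a_0 = 2
 x^1: a_1 - 3 a_0 = 1  =>  a_1 = 3*2 + 1 = 7
 x^k (k >= 2): a_k = 3 a_{k-1} + 2 a_{k-2}.
Iterating: a_2 = 25, a_3 = 89, a_4 = 317, a_5 = 1129, a_6 = 4021, a_7 = 14321.
So the coefficient of x^7 is 14321.

14321


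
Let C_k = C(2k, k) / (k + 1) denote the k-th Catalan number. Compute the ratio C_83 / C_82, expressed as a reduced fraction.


Using C_k = (2k)! / (k! (k+1)!), the ratio C_{k+1}/C_k simplifies to
C_{k+1}/C_k = [(2k+2)! / ((k+1)! (k+2)!)] * [k! (k+1)! / (2k)!]
 = (2k+2)(2k+1) / ((k+1)(k+2)) = 2(2k+1) / (k+2).
For k = 82: 2(2*82 + 1) / (82 + 2) = 330/84 = 55/14.

55/14


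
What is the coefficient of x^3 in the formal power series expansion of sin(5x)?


The Maclaurin series is sin(t) = sum_{k>=0} (-1)^k t^(2k+1) / (2k+1)!, so substituting t = 5x, only odd powers of x are nonzero, with coefficient of x^(2k+1) equal to (-1)^k 5^(2k+1) / (2k+1)!.
Write 3 = 2*1 + 1, giving the coefficient (-1)^1 * 5^3 / 3! = -125/6 = -125/6.

-125/6


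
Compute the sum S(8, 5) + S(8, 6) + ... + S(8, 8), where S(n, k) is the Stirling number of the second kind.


By definition, S(n, k) counts partitions of an n-set into exactly k nonempty blocks.
Computing row n = 8 for k = 5..8:
S(8, k): 1050, 266, 28, 1
Sum = 1345.

1345


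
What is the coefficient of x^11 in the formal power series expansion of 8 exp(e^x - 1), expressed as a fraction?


exp(e^x - 1) is the exponential generating function for the Bell numbers Bell_k: exp(e^x - 1) = sum_{k>=0} Bell_k x^k / k!.
So the coefficient of x^11 in 8 exp(e^x - 1) is 8 Bell_11 / 11!.
Computing: Bell_11 = 678570 and 11! = 39916800, giving
8 * 678570/39916800 = 22619/166320.

22619/166320


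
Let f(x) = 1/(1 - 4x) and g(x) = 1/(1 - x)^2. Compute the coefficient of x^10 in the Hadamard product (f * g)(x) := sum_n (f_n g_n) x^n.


f has coefficients f_k = 4^k. For g = 1/(1 - x)^2 the coefficient is g_k = C(k + 1, 1) = k + 1. The Hadamard coefficient is (f * g)_k = 4^k * (k + 1).
For k = 10: 4^10 * 11 = 1048576 * 11 = 11534336.

11534336


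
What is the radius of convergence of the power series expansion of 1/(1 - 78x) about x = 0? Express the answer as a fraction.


Expanding 1/(1 - 78x) = sum_{k>=0} 78^k x^k, the series converges when |78x| < 1, i.e., |x| < 1/78.
So the radius of convergence is 1/78 = 1/78.

1/78


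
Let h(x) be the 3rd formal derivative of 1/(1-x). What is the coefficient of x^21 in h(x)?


Differentiating 3 times: d^3/dx^3 [1/(1-x)] = 3!/(1-x)^4.
The expansion 1/(1-x)^4 = sum_{k>=0} C(k+3, 3) x^k, so the coefficient of x^n in 3!/(1-x)^4 is 3! * C(n+3, 3).
For n = 21: 6 * C(24, 3) = 6 * 2024 = 12144

12144


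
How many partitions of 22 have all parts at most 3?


Using the generating function (1-x)^(-1)(1-x^2)^(-1)(1-x^3)^(-1),
the coefficient of x^22 counts these restricted partitions.
Result = 52

52


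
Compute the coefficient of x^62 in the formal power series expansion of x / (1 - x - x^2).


Let f(x) = sum_{k>=0} a_k x^k. Multiplying f(x) * (1 - x - x^2) = x and matching coefficients gives a_0 = 0, a_1 = 1, and a_k = a_{k-1} + a_{k-2} for k >= 2. These are the Fibonacci numbers F_k.
Iterating from F_0 = 0, F_1 = 1:
F_0=0, F_1=1, F_2=1, F_3=2, F_4=3, F_5=5, F_6=8, F_7=13, F_8=21, F_9=34, ...
F_62 = 4052739537881.

4052739537881


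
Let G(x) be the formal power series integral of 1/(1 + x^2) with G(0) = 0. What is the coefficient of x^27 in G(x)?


1/(1 + x^2) = sum_{j>=0} (-1)^j x^(2j). Integrating termwise with G(0) = 0:
G(x) = sum_{j>=0} (-1)^j x^(2j+1) / (2j+1) = arctan(x).
Only odd powers are nonzero. For x^27 write 27 = 2*13 + 1, giving
(-1)^13 / 27 = -1/27 = -1/27.

-1/27


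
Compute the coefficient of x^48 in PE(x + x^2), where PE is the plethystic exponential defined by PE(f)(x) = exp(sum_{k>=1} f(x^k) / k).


With f(x) = x + x^2, the exponent is sum_{k>=1} (x^k + x^(2k)) / k = -ln(1 - x) - ln(1 - x^2). Exponentiating:
PE(x + x^2) = 1 / ((1 - x)(1 - x^2)).
This is the generating function for partitions of n into parts of size 1 or 2. The number of 2's can be any j in 0..24, and the rest are 1's, so
[x^48] = floor(48/2) + 1 = 25.

25


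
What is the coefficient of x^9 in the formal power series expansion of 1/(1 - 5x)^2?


The general identity 1/(1 - c x)^r = sum_{k>=0} c^k C(k + r - 1, r - 1) x^k follows by substituting y = c x into 1/(1 - y)^r = sum_{k>=0} C(k + r - 1, r - 1) y^k.
For c = 5, r = 2, k = 9:
5^9 * C(10, 1) = 1953125 * 10 = 19531250.

19531250


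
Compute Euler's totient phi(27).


phi(n) counts integers in [1, n] coprime to n. Using the multiplicative formula phi(n) = n * prod_{p | n} (1 - 1/p):
27 = 3^3, so
phi(27) = 27 * (1 - 1/3) = 18.

18


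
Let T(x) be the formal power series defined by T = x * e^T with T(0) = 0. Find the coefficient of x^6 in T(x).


Apply the Lagrange inversion formula: if T = x * phi(T) with phi(t) = e^t, then
[x^n] T = (1/n) [t^(n-1)] phi(t)^n = (1/n) [t^(n-1)] e^(n t) = (1/n) * n^(n-1) / (n-1)! = n^(n-1) / n!.
When c = 1 this is the Cayley count of rooted labeled trees on n vertices, divided by n!.
For n = 6: 6^5 / 6! = 7776/720 = 54/5.

54/5


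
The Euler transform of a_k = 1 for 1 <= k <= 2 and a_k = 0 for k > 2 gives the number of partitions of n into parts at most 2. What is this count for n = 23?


Partitions of 23 into parts at most 2:
Using generating function (1-x)^(-1)(1-x^2)^(-1),
the coefficient of x^23 = 12

12


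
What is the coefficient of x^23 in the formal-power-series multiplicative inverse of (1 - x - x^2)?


Let the inverse be f(x) = sum_{k>=0} a_k x^k. From f(x) * (1 - x - x^2) = 1 and matching coefficients:
 x^0: a_0 = 1.
 x^1: a_1 - a_0 = 0, so a_1 = 1.
 x^k (k >= 2): a_k - a_{k-1} - a_{k-2} = 0, i.e. a_k = a_{k-1} + a_{k-2}.
This is the Fibonacci-type recurrence shifted so that a_0 = a_1 = 1.
Iterating: a_0=1, a_1=1, a_2=2, a_3=3, a_4=5, a_5=8, a_6=13, a_7=21, a_8=34, a_9=55, ...
a_23 = 46368.

46368


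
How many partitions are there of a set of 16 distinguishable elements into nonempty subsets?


Bell_16 can be computed from the Bell triangle or from Dobinski's identity Bell_n = (1/e) * sum_{k>=0} k^n / k!.
Computing Bell_16 = 10480142147.

10480142147


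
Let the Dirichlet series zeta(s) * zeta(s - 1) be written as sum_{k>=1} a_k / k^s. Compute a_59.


Convolution gives a_k = sum_{d | k} d * 1 = sum_{d | k} d = sigma(k), the sum of positive divisors of k.
For k = 59, the divisors are 1, 59, so
sigma(59) = 1 + 59 = 60.

60


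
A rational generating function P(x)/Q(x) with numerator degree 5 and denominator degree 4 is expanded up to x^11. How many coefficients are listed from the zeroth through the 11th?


Expanding up to x^11 gives the coefficients for x^0, x^1, ..., x^11.
That is 11 + 1 = 12 coefficients in total.

12


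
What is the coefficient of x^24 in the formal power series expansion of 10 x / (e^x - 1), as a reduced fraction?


The exponential generating function for Bernoulli numbers is
x / (e^x - 1) = sum_{k>=0} B_k x^k / k!.
So the coefficient of x^24 in 10 x / (e^x - 1) is 10 B_24 / 24!.
Computing: B_24 = -236364091/2730, 24! = 620448401733239439360000, giving
10 * -236364091/2730 / 620448401733239439360000 = -236364091/169382413673174366945280000.

-236364091/169382413673174366945280000


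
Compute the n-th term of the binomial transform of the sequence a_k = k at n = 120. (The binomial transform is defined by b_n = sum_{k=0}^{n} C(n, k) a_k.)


With a_k = k, b_n = sum_{k=0}^{n} C(n, k) k. Using k * C(n, k) = n * C(n-1, k-1) gives b_n = n * sum_{k>=1} C(n-1, k-1) = n * 2^(n-1).
For n = 120: 120 * 2^119 = 120 * 664613997892457936451903530140172288 = 79753679747094952374228423616820674560.

79753679747094952374228423616820674560


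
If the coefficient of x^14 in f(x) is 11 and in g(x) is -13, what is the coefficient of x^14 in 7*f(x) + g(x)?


Scalar multiplication scales coefficients: 7 * 11 = 77.
Then add the g coefficient: 77 + -13
= 64

64


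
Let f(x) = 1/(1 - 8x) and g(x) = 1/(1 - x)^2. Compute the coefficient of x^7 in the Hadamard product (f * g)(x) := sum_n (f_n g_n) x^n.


f has coefficients f_k = 8^k. For g = 1/(1 - x)^2 the coefficient is g_k = C(k + 1, 1) = k + 1. The Hadamard coefficient is (f * g)_k = 8^k * (k + 1).
For k = 7: 8^7 * 8 = 2097152 * 8 = 16777216.

16777216


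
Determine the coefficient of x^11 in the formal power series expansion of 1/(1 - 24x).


The geometric series identity gives 1/(1 - c x) = sum_{k>=0} c^k x^k, so the coefficient of x^k is c^k.
Here c = 24 and k = 11.
Computing: 24^11 = 1521681143169024

1521681143169024


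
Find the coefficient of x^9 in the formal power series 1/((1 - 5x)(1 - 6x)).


By partial fractions or Cauchy convolution:
The coefficient equals sum_{k=0}^{9} 5^k * 6^(9-k).
= 50700551

50700551


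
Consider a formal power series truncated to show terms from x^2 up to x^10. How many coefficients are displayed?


From x^2 to x^10 inclusive, the count is 10 - 2 + 1 = 9.

9


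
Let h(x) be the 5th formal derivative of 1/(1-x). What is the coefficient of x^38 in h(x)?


Differentiating 5 times: d^5/dx^5 [1/(1-x)] = 5!/(1-x)^6.
The expansion 1/(1-x)^6 = sum_{k>=0} C(k+5, 5) x^k, so the coefficient of x^n in 5!/(1-x)^6 is 5! * C(n+5, 5).
For n = 38: 120 * C(43, 5) = 120 * 962598 = 115511760

115511760


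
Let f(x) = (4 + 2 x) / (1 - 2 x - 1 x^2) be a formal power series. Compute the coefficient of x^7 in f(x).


Write f(x) = sum_{k>=0} a_k x^k. Multiplying both sides by 1 - 2 x - 1 x^2 gives
(1 - 2 x - 1 x^2) sum_{k>=0} a_k x^k = 4 + 2 x.
Matching coefficients:
 x^0: a_0 = 4
 x^1: a_1 - 2 a_0 = 2  =>  a_1 = 2*4 + 2 = 10
 x^k (k >= 2): a_k = 2 a_{k-1} + 1 a_{k-2}.
Iterating: a_2 = 24, a_3 = 58, a_4 = 140, a_5 = 338, a_6 = 816, a_7 = 1970.
So the coefficient of x^7 is 1970.

1970


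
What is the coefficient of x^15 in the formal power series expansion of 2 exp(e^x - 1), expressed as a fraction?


exp(e^x - 1) is the exponential generating function for the Bell numbers Bell_k: exp(e^x - 1) = sum_{k>=0} Bell_k x^k / k!.
So the coefficient of x^15 in 2 exp(e^x - 1) is 2 Bell_15 / 15!.
Computing: Bell_15 = 1382958545 and 15! = 1307674368000, giving
2 * 1382958545/1307674368000 = 276591709/130767436800.

276591709/130767436800


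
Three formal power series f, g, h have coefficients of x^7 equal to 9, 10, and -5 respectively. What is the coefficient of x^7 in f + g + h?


Series addition is componentwise:
9 + 10 + -5
= 14

14


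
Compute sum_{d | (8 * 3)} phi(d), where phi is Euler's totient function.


First, 8 * 3 = 24. One classical identity is sum_{d | n} phi(d) = n (each k in [1, n] has a unique gcd with n, and among the k's with gcd(k, n) = n/d there are phi(d) of them). So the sum equals 24. We also verify directly:
Divisors of 24: 1, 2, 3, 4, 6, 8, 12, 24.
phi values: 1, 1, 2, 2, 2, 4, 4, 8.
Sum = 24.

24


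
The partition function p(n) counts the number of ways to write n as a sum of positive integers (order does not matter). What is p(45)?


Using the generating function prod_{k>=1} 1/(1-x^k), we compute p(45).
By dynamic programming over parts 1 through 45:
p(45) = 89134

89134


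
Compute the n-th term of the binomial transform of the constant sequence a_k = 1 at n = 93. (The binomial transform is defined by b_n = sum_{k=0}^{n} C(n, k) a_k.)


With a_k = 1 for all k, b_n = sum_{k=0}^{n} C(n, k) = 2^n by the binomial theorem.
For n = 93: 2^93 = 9903520314283042199192993792.

9903520314283042199192993792


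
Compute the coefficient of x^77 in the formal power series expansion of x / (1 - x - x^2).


Let f(x) = sum_{k>=0} a_k x^k. Multiplying f(x) * (1 - x - x^2) = x and matching coefficients gives a_0 = 0, a_1 = 1, and a_k = a_{k-1} + a_{k-2} for k >= 2. These are the Fibonacci numbers F_k.
Iterating from F_0 = 0, F_1 = 1:
F_0=0, F_1=1, F_2=1, F_3=2, F_4=3, F_5=5, F_6=8, F_7=13, F_8=21, F_9=34, ...
F_77 = 5527939700884757.

5527939700884757


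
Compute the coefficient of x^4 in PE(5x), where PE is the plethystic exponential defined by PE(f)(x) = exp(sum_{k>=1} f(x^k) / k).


With f(x) = 5x, the exponent is sum_{k>=1} 5 x^k / k = 5 * (-ln(1 - x)). Exponentiating:
PE(5x) = exp(-5 ln(1 - x)) = 1/(1 - x)^5.
By the negative binomial expansion, [x^n] 1/(1 - x)^5 = C(n + 4, 4).
For n = 4: C(8, 4) = 70.

70


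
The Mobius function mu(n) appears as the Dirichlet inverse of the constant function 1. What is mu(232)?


232 has a squared prime factor, so mu(232) = 0.
Factorization reveals a repeated prime.

0


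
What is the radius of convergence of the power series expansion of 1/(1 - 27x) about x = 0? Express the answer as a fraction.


Expanding 1/(1 - 27x) = sum_{k>=0} 27^k x^k, the series converges when |27x| < 1, i.e., |x| < 1/27.
So the radius of convergence is 1/27 = 1/27.

1/27


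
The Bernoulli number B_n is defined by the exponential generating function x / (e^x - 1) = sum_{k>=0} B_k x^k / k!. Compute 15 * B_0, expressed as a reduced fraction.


Bernoulli numbers can also be computed recursively via B_0 = 1 and sum_{j=0}^{m} C(m+1, j) B_j = 0 for m >= 1. Odd-index Bernoulli numbers vanish for k >= 3.
Computing B_0 = 1, so 15 * B_0 = 15 * 1 = 15.

15


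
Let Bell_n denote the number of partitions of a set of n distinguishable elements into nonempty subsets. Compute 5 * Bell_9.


Bell_9 can be computed from the Bell triangle or from Dobinski's identity Bell_n = (1/e) * sum_{k>=0} k^n / k!.
Computing Bell_9 = 21147.
Then 5 * 21147 = 105735.

105735


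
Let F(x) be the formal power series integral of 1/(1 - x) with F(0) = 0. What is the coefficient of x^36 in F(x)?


1/(1 - x) = sum_{k>=0} x^k. Integrating termwise and using F(0) = 0 gives
F(x) = sum_{k>=0} x^(k+1) / (k+1) = sum_{m>=1} x^m / m = -ln(1 - x).
So the coefficient of x^36 is 1/36 = 1/36.

1/36


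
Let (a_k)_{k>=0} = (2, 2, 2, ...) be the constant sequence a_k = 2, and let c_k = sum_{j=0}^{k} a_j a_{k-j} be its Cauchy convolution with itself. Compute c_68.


Since a_j = 2 for all j >= 0, the convolution sum becomes
c_k = sum_{j=0}^{k} 2 * 2 = 4 * (k + 1).
Equivalently, the generating function of (a_k) is 2/(1 - x) and its square is 4/(1 - x)^2 = sum_{k>=0} 4(k + 1) x^k.
For k = 68: 4 * 69 = 276.

276


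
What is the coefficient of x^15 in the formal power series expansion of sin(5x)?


The Maclaurin series is sin(t) = sum_{k>=0} (-1)^k t^(2k+1) / (2k+1)!, so substituting t = 5x, only odd powers of x are nonzero, with coefficient of x^(2k+1) equal to (-1)^k 5^(2k+1) / (2k+1)!.
Write 15 = 2*7 + 1, giving the coefficient (-1)^7 * 5^15 / 15! = -30517578125/1307674368000 = -244140625/10461394944.

-244140625/10461394944


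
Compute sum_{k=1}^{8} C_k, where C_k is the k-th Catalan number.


C_1 through C_8: 1, 2, 5, 14, 42, 132, 429, 1430
Sum = 1 + 2 + 5 + 14 + 42 + 132 + 429 + 1430
= 2055

2055


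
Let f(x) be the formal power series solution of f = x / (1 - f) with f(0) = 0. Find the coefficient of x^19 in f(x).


Apply Lagrange inversion: f = x * phi(f) with phi(t) = 1/(1 - t), so
[x^n] f = (1/n) [t^(n-1)] phi(t)^n = (1/n) [t^(n-1)] (1 - t)^(-n) = (1/n) C(2n - 2, n - 1) = C_{n-1}.
For n = 19: C_18 = C(36, 18) / 19 = 9075135300/19 = 477638700 = 477638700.

477638700


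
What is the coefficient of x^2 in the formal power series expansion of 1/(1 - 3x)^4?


The general identity 1/(1 - c x)^r = sum_{k>=0} c^k C(k + r - 1, r - 1) x^k follows by substituting y = c x into 1/(1 - y)^r = sum_{k>=0} C(k + r - 1, r - 1) y^k.
For c = 3, r = 4, k = 2:
3^2 * C(5, 3) = 9 * 10 = 90.

90


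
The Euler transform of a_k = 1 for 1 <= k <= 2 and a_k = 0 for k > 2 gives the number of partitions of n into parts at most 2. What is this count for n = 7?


Partitions of 7 into parts at most 2:
Using generating function (1-x)^(-1)(1-x^2)^(-1),
the coefficient of x^7 = 4

4


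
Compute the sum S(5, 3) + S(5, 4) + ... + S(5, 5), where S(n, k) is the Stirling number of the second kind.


By definition, S(n, k) counts partitions of an n-set into exactly k nonempty blocks.
Computing row n = 5 for k = 3..5:
S(5, k): 25, 10, 1
Sum = 36.

36


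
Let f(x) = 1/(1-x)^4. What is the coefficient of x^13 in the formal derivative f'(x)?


Differentiate: d/dx [ 1/(1-x)^r ] = r / (1-x)^(r+1).
Here r = 4, so f'(x) = 4 / (1-x)^5.
The expansion of 1/(1-x)^(r+1) has coefficient of x^n equal to C(n+r, r).
So the coefficient of x^13 in f'(x) is
4 * C(17, 4) = 4 * 2380 = 9520

9520


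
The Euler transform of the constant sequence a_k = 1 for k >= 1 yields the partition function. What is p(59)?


The Euler transform converts the sequence a_k = 1 into the number of integer partitions.
Using the recurrence or dynamic programming:
p(59) = 831820

831820


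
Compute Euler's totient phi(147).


phi(n) counts integers in [1, n] coprime to n. Using the multiplicative formula phi(n) = n * prod_{p | n} (1 - 1/p):
147 = 3 * 7^2, so
phi(147) = 147 * (1 - 1/3) * (1 - 1/7) = 84.

84


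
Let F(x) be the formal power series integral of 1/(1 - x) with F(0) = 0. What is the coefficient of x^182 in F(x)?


1/(1 - x) = sum_{k>=0} x^k. Integrating termwise and using F(0) = 0 gives
F(x) = sum_{k>=0} x^(k+1) / (k+1) = sum_{m>=1} x^m / m = -ln(1 - x).
So the coefficient of x^182 is 1/182 = 1/182.

1/182


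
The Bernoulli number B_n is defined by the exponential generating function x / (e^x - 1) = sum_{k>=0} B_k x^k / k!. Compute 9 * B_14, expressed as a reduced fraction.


Bernoulli numbers can also be computed recursively via B_0 = 1 and sum_{j=0}^{m} C(m+1, j) B_j = 0 for m >= 1. Odd-index Bernoulli numbers vanish for k >= 3.
Computing B_14 = 7/6, so 9 * B_14 = 9 * 7/6 = 21/2.

21/2


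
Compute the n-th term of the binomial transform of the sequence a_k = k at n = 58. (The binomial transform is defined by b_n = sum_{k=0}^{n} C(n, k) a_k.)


With a_k = k, b_n = sum_{k=0}^{n} C(n, k) k. Using k * C(n, k) = n * C(n-1, k-1) gives b_n = n * sum_{k>=1} C(n-1, k-1) = n * 2^(n-1).
For n = 58: 58 * 2^57 = 58 * 144115188075855872 = 8358680908399640576.

8358680908399640576


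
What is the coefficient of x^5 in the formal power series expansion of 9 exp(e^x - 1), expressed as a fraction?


exp(e^x - 1) is the exponential generating function for the Bell numbers Bell_k: exp(e^x - 1) = sum_{k>=0} Bell_k x^k / k!.
So the coefficient of x^5 in 9 exp(e^x - 1) is 9 Bell_5 / 5!.
Computing: Bell_5 = 52 and 5! = 120, giving
9 * 52/120 = 39/10.

39/10


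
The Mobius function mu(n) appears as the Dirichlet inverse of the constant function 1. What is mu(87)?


87 = 3 * 29 (all distinct primes).
mu(87) = (-1)^2 = 1

1


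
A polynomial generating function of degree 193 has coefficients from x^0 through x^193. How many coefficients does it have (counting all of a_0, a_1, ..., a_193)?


A polynomial of degree 193 takes the form a_0 + a_1 x + ... + a_193 x^193.
The number of coefficients is 193 + 1 = 194.

194


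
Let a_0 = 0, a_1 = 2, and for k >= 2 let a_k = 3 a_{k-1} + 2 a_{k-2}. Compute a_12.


Iterating the recurrence forward:
a_0 = 0
a_1 = 2
a_2 = 3*2 + 2*0 = 6
a_3 = 3*6 + 2*2 = 22
a_4 = 3*22 + 2*6 = 78
a_5 = 3*78 + 2*22 = 278
a_6 = 3*278 + 2*78 = 990
a_7 = 3*990 + 2*278 = 3526
a_8 = 3*3526 + 2*990 = 12558
a_9 = 3*12558 + 2*3526 = 44726
a_10 = 3*44726 + 2*12558 = 159294
a_11 = 3*159294 + 2*44726 = 567334
a_12 = 3*567334 + 2*159294 = 2020590
So a_12 = 2020590.

2020590


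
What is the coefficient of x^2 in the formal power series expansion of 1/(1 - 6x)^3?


The general identity 1/(1 - c x)^r = sum_{k>=0} c^k C(k + r - 1, r - 1) x^k follows by substituting y = c x into 1/(1 - y)^r = sum_{k>=0} C(k + r - 1, r - 1) y^k.
For c = 6, r = 3, k = 2:
6^2 * C(4, 2) = 36 * 6 = 216.

216


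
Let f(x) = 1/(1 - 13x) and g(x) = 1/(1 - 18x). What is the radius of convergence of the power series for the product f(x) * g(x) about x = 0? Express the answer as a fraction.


The radius of 1/(1 - 13x) is 1/13 (nearest singularity at x = 1/13), and the radius of 1/(1 - 18x) is 1/18.
The product f(x)*g(x) = 1/((1 - 13x)(1 - 18x)) has singularities at both 1/13 and 1/18, so its radius of convergence is the distance to the nearest one:
min(1/13, 1/18) = 1/18.

1/18


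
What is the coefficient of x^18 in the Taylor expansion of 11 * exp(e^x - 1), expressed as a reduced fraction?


exp(e^x - 1) = sum_{k>=0} Bell_k x^k / k!, where Bell_k is the k-th Bell number.
So the coefficient of x^18 is 11 * Bell_18 / 18!.
Computing: Bell_18 = 682076806159 and 18! = 6402373705728000, giving
11 * 682076806159/6402373705728000 = 97439543737/83147710464000.

97439543737/83147710464000


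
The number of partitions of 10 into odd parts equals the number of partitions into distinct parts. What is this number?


Computing partitions of 10 into odd parts (1, 3, 5, ...):
Using the generating function prod_{k>=0} 1/(1-x^(2k+1)),
the count is 10

10


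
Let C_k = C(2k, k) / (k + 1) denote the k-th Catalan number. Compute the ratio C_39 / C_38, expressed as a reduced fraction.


Using C_k = (2k)! / (k! (k+1)!), the ratio C_{k+1}/C_k simplifies to
C_{k+1}/C_k = [(2k+2)! / ((k+1)! (k+2)!)] * [k! (k+1)! / (2k)!]
 = (2k+2)(2k+1) / ((k+1)(k+2)) = 2(2k+1) / (k+2).
For k = 38: 2(2*38 + 1) / (38 + 2) = 154/40 = 77/20.

77/20


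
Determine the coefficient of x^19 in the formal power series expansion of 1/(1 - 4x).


The geometric series identity gives 1/(1 - c x) = sum_{k>=0} c^k x^k, so the coefficient of x^k is c^k.
Here c = 4 and k = 19.
Computing: 4^19 = 274877906944

274877906944


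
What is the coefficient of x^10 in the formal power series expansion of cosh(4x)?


The Maclaurin series is cosh(t) = sum_{m>=0} t^(2m) / (2m)!, so substituting t = 4x, only even powers of x are nonzero, with coefficient of x^(2m) equal to 4^(2m) / (2m)!.
For x^10 the coefficient is 4^10/10! = 1048576/3628800 = 4096/14175.

4096/14175


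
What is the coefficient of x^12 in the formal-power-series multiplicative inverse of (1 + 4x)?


The inverse is 1/(1 + 4x). Apply the geometric identity 1/(1 - y) = sum_{k>=0} y^k with y = -4x:
1/(1 + 4x) = sum_{k>=0} (-4)^k x^k.
So the coefficient of x^12 is (-4)^12 = 16777216.

16777216


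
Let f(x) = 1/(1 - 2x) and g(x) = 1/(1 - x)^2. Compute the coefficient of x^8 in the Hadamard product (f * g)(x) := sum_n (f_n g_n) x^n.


f has coefficients f_k = 2^k. For g = 1/(1 - x)^2 the coefficient is g_k = C(k + 1, 1) = k + 1. The Hadamard coefficient is (f * g)_k = 2^k * (k + 1).
For k = 8: 2^8 * 9 = 256 * 9 = 2304.

2304


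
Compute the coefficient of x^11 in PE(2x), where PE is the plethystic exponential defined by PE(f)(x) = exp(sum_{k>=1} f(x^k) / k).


With f(x) = 2x, the exponent is sum_{k>=1} 2 x^k / k = 2 * (-ln(1 - x)). Exponentiating:
PE(2x) = exp(-2 ln(1 - x)) = 1/(1 - x)^2.
By the negative binomial expansion, [x^n] 1/(1 - x)^2 = C(n + 1, 1).
For n = 11: C(12, 1) = 12.

12


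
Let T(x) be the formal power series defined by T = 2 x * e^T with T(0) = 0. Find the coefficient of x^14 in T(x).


Apply the Lagrange inversion formula: if T = 2 x * phi(T) with phi(t) = e^t, then
[x^n] T = 2^n * (1/n) [t^(n-1)] phi(t)^n = 2^n * (1/n) [t^(n-1)] e^(n t) = 2^n * (1/n) * n^(n-1) / (n-1)! = 2^n * n^(n-1) / n!.
When c = 1 this is the Cayley count of rooted labeled trees on n vertices, divided by n!.
For n = 14: 2^14 * 14^13 / 14! = 16384 * 793714773254144/87178291200 = 129586085429248/868725.

129586085429248/868725


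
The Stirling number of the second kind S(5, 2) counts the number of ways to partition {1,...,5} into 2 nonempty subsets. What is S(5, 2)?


Using the explicit formula S(n,k) = (1/k!) sum_{j=0}^{k} (-1)^(k-j) C(k,j) j^n:
S(5, 2) = 15
Equivalently, S(n,k) is n! times the coefficient of x^n in the EGF (e^x - 1)^k / k!.

15


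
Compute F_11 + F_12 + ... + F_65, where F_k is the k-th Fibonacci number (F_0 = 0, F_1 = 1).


Use the identity sum_{k=0}^{N} F_k = F_{N+2} - 1 (which follows from F_{k+2} - F_{k+1} = F_k). Then
sum_{k=11}^{65} F_k = (F_{67} - 1) - (F_{12} - 1) = F_{67} - F_{12}.
Computing: F_{67} = 44945570212853, F_{12} = 144, so
Sum = 44945570212853 - 144 = 44945570212709.

44945570212709


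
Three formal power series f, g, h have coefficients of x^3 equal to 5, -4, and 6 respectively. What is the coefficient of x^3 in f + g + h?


Series addition is componentwise:
5 + -4 + 6
= 7

7


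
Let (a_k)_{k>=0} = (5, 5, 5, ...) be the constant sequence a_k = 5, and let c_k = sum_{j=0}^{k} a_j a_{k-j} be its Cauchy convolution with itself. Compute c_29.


Since a_j = 5 for all j >= 0, the convolution sum becomes
c_k = sum_{j=0}^{k} 5 * 5 = 25 * (k + 1).
Equivalently, the generating function of (a_k) is 5/(1 - x) and its square is 25/(1 - x)^2 = sum_{k>=0} 25(k + 1) x^k.
For k = 29: 25 * 30 = 750.

750


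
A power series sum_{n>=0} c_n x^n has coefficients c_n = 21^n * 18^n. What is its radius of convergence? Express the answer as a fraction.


By the root test (Cauchy-Hadamard), the radius is R = 1 / limsup_n |c_n|^(1/n).
Here |c_n|^(1/n) = (21^n * 18^n)^(1/n) = 21 * 18 = 378 for all n.
So R = 1/378 = 1/378.

1/378


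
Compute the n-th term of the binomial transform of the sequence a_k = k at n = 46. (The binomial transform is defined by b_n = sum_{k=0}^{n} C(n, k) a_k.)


With a_k = k, b_n = sum_{k=0}^{n} C(n, k) k. Using k * C(n, k) = n * C(n-1, k-1) gives b_n = n * sum_{k>=1} C(n-1, k-1) = n * 2^(n-1).
For n = 46: 46 * 2^45 = 46 * 35184372088832 = 1618481116086272.

1618481116086272


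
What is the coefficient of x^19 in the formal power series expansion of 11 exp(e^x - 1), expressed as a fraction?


exp(e^x - 1) is the exponential generating function for the Bell numbers Bell_k: exp(e^x - 1) = sum_{k>=0} Bell_k x^k / k!.
So the coefficient of x^19 in 11 exp(e^x - 1) is 11 Bell_19 / 19!.
Computing: Bell_19 = 5832742205057 and 19! = 121645100408832000, giving
11 * 5832742205057/121645100408832000 = 5832742205057/11058645491712000.

5832742205057/11058645491712000


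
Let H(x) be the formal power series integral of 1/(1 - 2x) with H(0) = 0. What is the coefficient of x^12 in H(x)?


1/(1 - 2x) = sum_{k>=0} 2^k x^k. Integrating termwise with H(0) = 0:
H(x) = sum_{k>=0} 2^k x^(k+1) / (k+1) = sum_{m>=1} 2^(m-1) x^m / m.
For m = 12: 2^11/12 = 2048/12 = 512/3.

512/3


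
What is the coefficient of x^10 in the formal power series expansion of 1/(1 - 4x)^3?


The general identity 1/(1 - c x)^r = sum_{k>=0} c^k C(k + r - 1, r - 1) x^k follows by substituting y = c x into 1/(1 - y)^r = sum_{k>=0} C(k + r - 1, r - 1) y^k.
For c = 4, r = 3, k = 10:
4^10 * C(12, 2) = 1048576 * 66 = 69206016.

69206016


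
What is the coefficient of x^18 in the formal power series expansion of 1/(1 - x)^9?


The negative binomial / multiset identity is
1/(1 - x)^r = sum_{k>=0} C(k + r - 1, r - 1) x^k.
Here r = 9 and k = 18, so the coefficient is
C(18 + 8, 8) = C(26, 8)
= 1562275

1562275


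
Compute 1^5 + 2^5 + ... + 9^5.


This power sum has a closed form given by Faulhaber's formula
sum_{k=1}^{m} k^p = (1 / (p + 1)) * sum_{j=0}^{p} C(p + 1, j) B_j m^(p + 1 - j),
but for small m direct computation is fastest:
1 + 32 + 243 + 1024 + 3125 + 7776 + 16807 + 32768 + 59049 = 120825.

120825


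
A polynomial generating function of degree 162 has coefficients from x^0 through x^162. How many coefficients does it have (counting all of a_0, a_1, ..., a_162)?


A polynomial of degree 162 takes the form a_0 + a_1 x + ... + a_162 x^162.
The number of coefficients is 162 + 1 = 163.

163


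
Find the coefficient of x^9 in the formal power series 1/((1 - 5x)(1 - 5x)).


By partial fractions or Cauchy convolution:
The coefficient equals sum_{k=0}^{9} 5^k * 5^(9-k).
= 19531250

19531250


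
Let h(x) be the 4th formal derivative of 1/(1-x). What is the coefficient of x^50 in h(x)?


Differentiating 4 times: d^4/dx^4 [1/(1-x)] = 4!/(1-x)^5.
The expansion 1/(1-x)^5 = sum_{k>=0} C(k+4, 4) x^k, so the coefficient of x^n in 4!/(1-x)^5 is 4! * C(n+4, 4).
For n = 50: 24 * C(54, 4) = 24 * 316251 = 7590024

7590024


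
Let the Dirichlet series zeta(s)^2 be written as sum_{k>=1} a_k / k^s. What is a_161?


The Dirichlet convolution of the constant function 1 with itself gives (1 * 1)(k) = sum_{d | k} 1 = d(k), the number of positive divisors of k.
Since zeta(s) = sum_{k>=1} 1/k^s, we have zeta(s)^2 = sum_{k>=1} d(k)/k^s, so a_k = d(k).
For k = 161: the divisors are 1, 7, 23, 161.
Count = 4.

4


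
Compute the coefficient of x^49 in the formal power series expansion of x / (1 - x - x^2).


Let f(x) = sum_{k>=0} a_k x^k. Multiplying f(x) * (1 - x - x^2) = x and matching coefficients gives a_0 = 0, a_1 = 1, and a_k = a_{k-1} + a_{k-2} for k >= 2. These are the Fibonacci numbers F_k.
Iterating from F_0 = 0, F_1 = 1:
F_0=0, F_1=1, F_2=1, F_3=2, F_4=3, F_5=5, F_6=8, F_7=13, F_8=21, F_9=34, ...
F_49 = 7778742049.

7778742049


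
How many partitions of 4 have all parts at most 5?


Using the generating function (1-x)^(-1)(1-x^2)^(-1)...(1-x^5)^(-1),
the coefficient of x^4 counts these restricted partitions.
Result = 5

5


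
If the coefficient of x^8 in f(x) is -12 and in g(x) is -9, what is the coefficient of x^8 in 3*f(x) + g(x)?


Scalar multiplication scales coefficients: 3 * -12 = -36.
Then add the g coefficient: -36 + -9
= -45

-45


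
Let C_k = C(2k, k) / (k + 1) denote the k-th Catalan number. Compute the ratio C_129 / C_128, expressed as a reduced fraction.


Using C_k = (2k)! / (k! (k+1)!), the ratio C_{k+1}/C_k simplifies to
C_{k+1}/C_k = [(2k+2)! / ((k+1)! (k+2)!)] * [k! (k+1)! / (2k)!]
 = (2k+2)(2k+1) / ((k+1)(k+2)) = 2(2k+1) / (k+2).
For k = 128: 2(2*128 + 1) / (128 + 2) = 514/130 = 257/65.

257/65


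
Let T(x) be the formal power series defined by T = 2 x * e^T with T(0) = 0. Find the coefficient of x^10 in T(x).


Apply the Lagrange inversion formula: if T = 2 x * phi(T) with phi(t) = e^t, then
[x^n] T = 2^n * (1/n) [t^(n-1)] phi(t)^n = 2^n * (1/n) [t^(n-1)] e^(n t) = 2^n * (1/n) * n^(n-1) / (n-1)! = 2^n * n^(n-1) / n!.
When c = 1 this is the Cayley count of rooted labeled trees on n vertices, divided by n!.
For n = 10: 2^10 * 10^9 / 10! = 1024 * 1000000000/3628800 = 160000000/567.

160000000/567


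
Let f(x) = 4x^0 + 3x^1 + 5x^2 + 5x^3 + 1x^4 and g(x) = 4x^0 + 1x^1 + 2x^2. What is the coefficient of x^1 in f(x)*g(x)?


Cauchy product at x^1:
4*1 + 3*4
= 16

16


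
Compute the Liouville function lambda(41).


The Liouville function is lambda(k) = (-1)^Omega(k), where Omega(k) counts the prime factors of k with multiplicity.
Factoring: 41 = 41, so Omega(41) = 1.
lambda(41) = (-1)^1 = -1.

-1


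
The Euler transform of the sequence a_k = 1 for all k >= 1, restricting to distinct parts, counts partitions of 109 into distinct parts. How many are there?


Partitions of 109 into distinct parts can be computed via generating function.
Product (1+x)(1+x^2)(1+x^3)...
The coefficient of x^109 = 927406

927406


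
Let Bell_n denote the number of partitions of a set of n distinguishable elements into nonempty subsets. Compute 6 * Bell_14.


Bell_14 can be computed from the Bell triangle or from Dobinski's identity Bell_n = (1/e) * sum_{k>=0} k^n / k!.
Computing Bell_14 = 190899322.
Then 6 * 190899322 = 1145395932.

1145395932
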